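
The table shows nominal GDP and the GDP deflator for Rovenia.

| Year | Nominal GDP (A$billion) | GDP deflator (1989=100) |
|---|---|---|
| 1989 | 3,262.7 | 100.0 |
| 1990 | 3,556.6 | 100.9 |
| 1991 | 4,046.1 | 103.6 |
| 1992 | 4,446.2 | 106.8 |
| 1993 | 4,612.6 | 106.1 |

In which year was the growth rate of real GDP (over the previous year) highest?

1990: real = 3556.6/1.009 = 3524.88; growth vs 1989 (3262.70) = 8.04%.
1991: real = 4046.1/1.036 = 3905.50; growth vs 1990 (3524.88) = 10.80%.
1992: real = 4446.2/1.068 = 4163.11; growth vs 1991 (3905.50) = 6.60%.
1993: real = 4612.6/1.061 = 4347.41; growth vs 1992 (4163.11) = 4.43%.

1991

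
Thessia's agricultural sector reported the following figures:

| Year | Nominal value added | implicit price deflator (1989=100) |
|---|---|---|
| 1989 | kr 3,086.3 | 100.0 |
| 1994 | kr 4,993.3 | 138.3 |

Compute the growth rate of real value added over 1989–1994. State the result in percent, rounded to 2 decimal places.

16.98%

Deflate each year: 1989 → 3086.3/1.000 = 3086.30; 1994 → 4993.3/1.383 = 3610.48.
So real value added changed by 3610.48/3086.30 − 1 = 0.1698, i.e. 16.98%.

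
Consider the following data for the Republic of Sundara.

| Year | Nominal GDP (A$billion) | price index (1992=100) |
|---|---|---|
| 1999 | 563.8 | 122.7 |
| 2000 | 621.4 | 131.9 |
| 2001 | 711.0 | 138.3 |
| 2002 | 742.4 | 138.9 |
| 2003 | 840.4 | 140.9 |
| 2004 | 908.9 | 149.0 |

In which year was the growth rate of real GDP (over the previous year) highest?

2003

2000: real = 621.4/1.319 = 471.11; growth vs 1999 (459.49) = 2.53%.
2001: real = 711.0/1.383 = 514.10; growth vs 2000 (471.11) = 9.13%.
2002: real = 742.4/1.389 = 534.49; growth vs 2001 (514.10) = 3.97%.
2003: real = 840.4/1.409 = 596.45; growth vs 2002 (534.49) = 11.59%.
2004: real = 908.9/1.490 = 610.00; growth vs 2003 (596.45) = 2.27%.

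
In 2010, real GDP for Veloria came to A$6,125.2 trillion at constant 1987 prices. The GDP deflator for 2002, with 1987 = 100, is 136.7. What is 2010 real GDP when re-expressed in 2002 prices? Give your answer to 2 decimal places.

A$8,373.15 trillion

Real GDP in 2002 prices = Real GDP in 1987 prices × (P_2002/P_1987) = 6125.2 × 1.367 = 8373.15.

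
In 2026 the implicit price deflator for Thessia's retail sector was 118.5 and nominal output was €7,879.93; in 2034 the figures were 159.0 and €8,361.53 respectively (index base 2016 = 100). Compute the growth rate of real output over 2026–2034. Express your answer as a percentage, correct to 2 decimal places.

-20.92%

Deflate each year: 2026 → 7879.93/1.185 = 6649.73; 2034 → 8361.53/1.590 = 5258.82.
So real output changed by 5258.82/6649.73 − 1 = -0.2092, i.e. -20.92%.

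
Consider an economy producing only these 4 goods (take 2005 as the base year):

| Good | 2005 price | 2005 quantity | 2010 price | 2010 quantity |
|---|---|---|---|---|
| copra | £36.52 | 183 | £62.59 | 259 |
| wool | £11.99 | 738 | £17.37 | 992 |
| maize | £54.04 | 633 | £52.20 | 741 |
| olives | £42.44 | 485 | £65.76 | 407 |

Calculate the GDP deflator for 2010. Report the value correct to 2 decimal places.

125.70

Nominal GDP 2010 = 62.59·259 + 17.37·992 + 52.20·741 + 65.76·407 = 98886.37.
Real GDP 2010 (at 2005 prices) = 36.52·259 + 11.99·992 + 54.04·741 + 42.44·407 = 78669.48.
Deflator = Nominal/Real × 100 = 98886.37/78669.48 × 100 = 125.699.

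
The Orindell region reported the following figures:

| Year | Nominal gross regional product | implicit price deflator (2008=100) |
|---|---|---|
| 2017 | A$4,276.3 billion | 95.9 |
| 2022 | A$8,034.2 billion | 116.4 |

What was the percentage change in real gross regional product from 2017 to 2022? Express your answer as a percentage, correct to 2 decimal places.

Real gross regional product 2017 = 4276.3 / 0.959 = 4459.12.
Real gross regional product 2022 = 8034.2 / 1.164 = 6902.23.
Real growth = 6902.23 / 4459.12 − 1 = 0.5479.

54.79%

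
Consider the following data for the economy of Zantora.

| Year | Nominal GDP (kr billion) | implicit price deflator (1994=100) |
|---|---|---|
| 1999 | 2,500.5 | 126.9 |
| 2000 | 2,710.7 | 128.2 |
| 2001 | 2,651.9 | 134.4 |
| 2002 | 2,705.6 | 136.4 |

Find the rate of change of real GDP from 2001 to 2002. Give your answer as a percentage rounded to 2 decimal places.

0.53%

Real GDP 2001 = 2651.9/1.344 = 1973.14.
Real GDP 2002 = 2705.6/1.364 = 1983.58.
Change = 1983.58/1973.14 − 1 = 0.0053.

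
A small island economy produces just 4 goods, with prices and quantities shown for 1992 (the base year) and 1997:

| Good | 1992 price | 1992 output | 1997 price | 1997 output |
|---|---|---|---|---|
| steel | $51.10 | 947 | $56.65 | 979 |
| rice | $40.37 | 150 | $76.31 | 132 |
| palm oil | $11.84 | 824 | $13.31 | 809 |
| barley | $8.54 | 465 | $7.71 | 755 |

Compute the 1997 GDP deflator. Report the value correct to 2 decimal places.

Nominal GDP 1997 = 56.65·979 + 76.31·132 + 13.31·809 + 7.71·755 = 82122.11.
Real GDP 1997 (at 1992 prices) = 51.10·979 + 40.37·132 + 11.84·809 + 8.54·755 = 71382.00.
Deflator = Nominal/Real × 100 = 82122.11/71382.00 × 100 = 115.046.

115.05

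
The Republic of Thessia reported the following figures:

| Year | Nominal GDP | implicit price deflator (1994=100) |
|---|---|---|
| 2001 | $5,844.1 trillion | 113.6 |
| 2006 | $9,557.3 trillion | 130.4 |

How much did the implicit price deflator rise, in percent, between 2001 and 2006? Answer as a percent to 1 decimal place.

Price-level change = 130.4 / 113.6 − 1 = 0.1479.

14.8%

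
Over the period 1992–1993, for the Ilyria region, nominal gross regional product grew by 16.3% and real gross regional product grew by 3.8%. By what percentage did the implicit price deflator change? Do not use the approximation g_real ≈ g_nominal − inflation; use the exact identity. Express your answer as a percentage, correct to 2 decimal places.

(1 + g_nom) = (1 + g_real)(1 + π), so π = 1.1630 / 1.0380 − 1 = 0.12042.

12.04%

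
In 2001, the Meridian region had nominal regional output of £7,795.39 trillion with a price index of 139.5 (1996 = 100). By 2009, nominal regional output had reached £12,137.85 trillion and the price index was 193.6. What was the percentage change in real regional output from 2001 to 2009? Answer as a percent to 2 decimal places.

12.19%

Real regional output 2001 = 7795.39 / 1.395 = 5588.09.
Real regional output 2009 = 12137.85 / 1.936 = 6269.55.
Real growth = 6269.55 / 5588.09 − 1 = 0.1219.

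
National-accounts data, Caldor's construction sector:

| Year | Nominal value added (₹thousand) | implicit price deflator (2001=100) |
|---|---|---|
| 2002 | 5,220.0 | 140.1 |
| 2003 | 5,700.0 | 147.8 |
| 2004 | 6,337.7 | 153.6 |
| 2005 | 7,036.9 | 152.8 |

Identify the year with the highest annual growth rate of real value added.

2003: real = 5700.0/1.478 = 3856.56; growth vs 2002 (3725.91) = 3.51%.
2004: real = 6337.7/1.536 = 4126.11; growth vs 2003 (3856.56) = 6.99%.
2005: real = 7036.9/1.528 = 4605.30; growth vs 2004 (4126.11) = 11.61%.

2005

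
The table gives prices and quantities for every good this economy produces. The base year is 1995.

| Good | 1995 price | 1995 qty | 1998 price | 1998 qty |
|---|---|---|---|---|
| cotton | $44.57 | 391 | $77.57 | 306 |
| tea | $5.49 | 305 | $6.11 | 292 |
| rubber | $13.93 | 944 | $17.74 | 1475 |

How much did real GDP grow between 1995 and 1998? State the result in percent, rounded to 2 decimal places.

10.97%

Real GDP 1995 = Nominal GDP 1995 = 44.57·391 + 5.49·305 + 13.93·944 = 32251.24.
Real GDP 1998 (at 1995 prices) = 44.57·306 + 5.49·292 + 13.93·1475 = 35788.25.
Real growth = 35788.25/32251.24 − 1 = 0.1097.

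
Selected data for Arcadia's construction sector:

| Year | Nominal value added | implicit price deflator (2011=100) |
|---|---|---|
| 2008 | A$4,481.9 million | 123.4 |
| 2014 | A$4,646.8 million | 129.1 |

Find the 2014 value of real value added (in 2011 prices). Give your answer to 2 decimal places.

A$3,599.38 million

Real value added = Nominal / (implicit price deflator/100) = 4646.8 / 1.291 = 3599.38.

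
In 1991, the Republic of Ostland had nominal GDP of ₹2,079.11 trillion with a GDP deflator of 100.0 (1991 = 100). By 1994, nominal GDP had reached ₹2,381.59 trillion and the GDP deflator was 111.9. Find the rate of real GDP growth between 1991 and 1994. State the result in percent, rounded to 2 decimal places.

2.37%

Deflate each year: 1991 → 2079.11/1.000 = 2079.11; 1994 → 2381.59/1.119 = 2128.32.
So real GDP changed by 2128.32/2079.11 − 1 = 0.0237, i.e. 2.37%.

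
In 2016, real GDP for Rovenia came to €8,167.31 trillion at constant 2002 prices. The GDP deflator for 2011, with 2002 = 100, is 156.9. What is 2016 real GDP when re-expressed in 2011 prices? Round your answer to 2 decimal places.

Real GDP in 2011 prices = Real GDP in 2002 prices × (P_2011/P_2002) = 8167.31 × 1.569 = 12814.51.

€12,814.51 trillion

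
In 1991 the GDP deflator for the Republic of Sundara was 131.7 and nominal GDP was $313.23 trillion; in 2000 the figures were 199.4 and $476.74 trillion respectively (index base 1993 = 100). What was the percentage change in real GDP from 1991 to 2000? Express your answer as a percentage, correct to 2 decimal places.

0.53%

Real GDP 1991 = 313.23 / 1.317 = 237.84.
Real GDP 2000 = 476.74 / 1.994 = 239.09.
Real growth = 239.09 / 237.84 − 1 = 0.0053.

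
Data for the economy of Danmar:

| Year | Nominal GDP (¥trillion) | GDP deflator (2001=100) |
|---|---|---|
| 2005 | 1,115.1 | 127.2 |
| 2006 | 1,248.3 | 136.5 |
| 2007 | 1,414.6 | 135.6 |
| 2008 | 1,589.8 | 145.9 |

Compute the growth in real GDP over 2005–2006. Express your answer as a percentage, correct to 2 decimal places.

4.32%

Real GDP 2005 = 1115.1/1.272 = 876.65.
Real GDP 2006 = 1248.3/1.365 = 914.51.
Change = 914.51/876.65 − 1 = 0.0432.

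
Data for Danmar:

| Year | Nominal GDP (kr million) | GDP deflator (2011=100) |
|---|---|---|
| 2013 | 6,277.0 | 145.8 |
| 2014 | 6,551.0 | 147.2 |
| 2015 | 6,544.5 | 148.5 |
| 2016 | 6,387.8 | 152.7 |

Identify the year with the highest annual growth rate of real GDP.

2014

2014: real = 6551.0/1.472 = 4450.41; growth vs 2013 (4305.21) = 3.37%.
2015: real = 6544.5/1.485 = 4407.07; growth vs 2014 (4450.41) = -0.97%.
2016: real = 6387.8/1.527 = 4183.24; growth vs 2015 (4407.07) = -5.08%.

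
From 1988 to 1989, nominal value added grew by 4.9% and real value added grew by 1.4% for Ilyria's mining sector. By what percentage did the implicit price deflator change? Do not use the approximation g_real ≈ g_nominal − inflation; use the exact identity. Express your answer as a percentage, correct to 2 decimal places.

3.45%

(1 + g_nom) = (1 + g_real)(1 + π), so π = 1.0490 / 1.0140 − 1 = 0.03452.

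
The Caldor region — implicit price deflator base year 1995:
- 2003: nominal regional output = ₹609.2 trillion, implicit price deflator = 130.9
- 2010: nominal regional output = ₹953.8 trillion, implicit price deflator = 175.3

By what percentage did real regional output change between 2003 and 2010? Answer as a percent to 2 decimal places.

Real regional output 2003 = 609.2 / 1.309 = 465.39.
Real regional output 2010 = 953.8 / 1.753 = 544.10.
Real growth = 544.10 / 465.39 − 1 = 0.1691.

16.91%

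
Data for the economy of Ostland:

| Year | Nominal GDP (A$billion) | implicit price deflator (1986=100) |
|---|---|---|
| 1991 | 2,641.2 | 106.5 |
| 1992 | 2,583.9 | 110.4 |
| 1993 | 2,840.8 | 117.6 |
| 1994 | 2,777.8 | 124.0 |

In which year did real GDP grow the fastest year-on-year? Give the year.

1992: real = 2583.9/1.104 = 2340.49; growth vs 1991 (2480.00) = -5.63%.
1993: real = 2840.8/1.176 = 2415.65; growth vs 1992 (2340.49) = 3.21%.
1994: real = 2777.8/1.240 = 2240.16; growth vs 1993 (2415.65) = -7.26%.

1993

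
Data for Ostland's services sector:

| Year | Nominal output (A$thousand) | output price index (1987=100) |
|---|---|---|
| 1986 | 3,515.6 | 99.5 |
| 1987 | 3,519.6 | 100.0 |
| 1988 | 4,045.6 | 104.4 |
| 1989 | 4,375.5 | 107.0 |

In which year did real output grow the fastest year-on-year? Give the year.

1987: real = 3519.6/1.000 = 3519.60; growth vs 1986 (3533.27) = -0.39%.
1988: real = 4045.6/1.044 = 3875.10; growth vs 1987 (3519.60) = 10.10%.
1989: real = 4375.5/1.070 = 4089.25; growth vs 1988 (3875.10) = 5.53%.

1988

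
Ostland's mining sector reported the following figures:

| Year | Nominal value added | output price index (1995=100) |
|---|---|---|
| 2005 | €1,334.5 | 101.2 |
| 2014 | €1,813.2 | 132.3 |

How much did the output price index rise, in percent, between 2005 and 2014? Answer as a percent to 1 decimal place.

Price-level change = 132.3 / 101.2 − 1 = 0.3073.

30.7%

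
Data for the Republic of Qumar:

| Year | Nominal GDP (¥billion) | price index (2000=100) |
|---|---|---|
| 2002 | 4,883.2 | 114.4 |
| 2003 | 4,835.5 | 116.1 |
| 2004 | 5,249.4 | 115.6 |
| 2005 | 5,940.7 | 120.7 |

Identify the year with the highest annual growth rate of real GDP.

2003: real = 4835.5/1.161 = 4164.94; growth vs 2002 (4268.53) = -2.43%.
2004: real = 5249.4/1.156 = 4541.00; growth vs 2003 (4164.94) = 9.03%.
2005: real = 5940.7/1.207 = 4921.87; growth vs 2004 (4541.00) = 8.39%.

2004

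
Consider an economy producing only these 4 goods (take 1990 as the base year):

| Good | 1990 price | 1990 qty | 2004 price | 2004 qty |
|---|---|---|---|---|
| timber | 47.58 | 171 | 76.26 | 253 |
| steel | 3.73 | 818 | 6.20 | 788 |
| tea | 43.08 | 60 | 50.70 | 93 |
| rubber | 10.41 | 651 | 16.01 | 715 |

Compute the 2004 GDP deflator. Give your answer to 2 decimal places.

Nominal GDP 2004 = 76.26·253 + 6.20·788 + 50.70·93 + 16.01·715 = 40341.63.
Real GDP 2004 (at 1990 prices) = 47.58·253 + 3.73·788 + 43.08·93 + 10.41·715 = 26426.57.
Deflator = Nominal/Real × 100 = 40341.63/26426.57 × 100 = 152.656.

152.66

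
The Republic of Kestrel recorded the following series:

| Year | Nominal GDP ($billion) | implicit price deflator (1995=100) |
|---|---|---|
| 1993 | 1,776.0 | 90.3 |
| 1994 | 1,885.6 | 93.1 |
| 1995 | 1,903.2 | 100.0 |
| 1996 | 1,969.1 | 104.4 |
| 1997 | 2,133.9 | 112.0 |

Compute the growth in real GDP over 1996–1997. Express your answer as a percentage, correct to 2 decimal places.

1.02%

Real GDP 1996 = 1969.1/1.044 = 1886.11.
Real GDP 1997 = 2133.9/1.120 = 1905.27.
Change = 1905.27/1886.11 − 1 = 0.0102.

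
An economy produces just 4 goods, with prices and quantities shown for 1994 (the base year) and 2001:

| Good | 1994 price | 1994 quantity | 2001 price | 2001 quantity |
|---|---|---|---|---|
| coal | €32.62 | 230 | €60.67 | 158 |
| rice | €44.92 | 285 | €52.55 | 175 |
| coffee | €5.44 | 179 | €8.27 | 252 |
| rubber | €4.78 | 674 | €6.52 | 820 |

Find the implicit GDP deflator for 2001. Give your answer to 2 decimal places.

143.20

Nominal GDP 2001 = 60.67·158 + 52.55·175 + 8.27·252 + 6.52·820 = 26212.55.
Real GDP 2001 (at 1994 prices) = 32.62·158 + 44.92·175 + 5.44·252 + 4.78·820 = 18305.44.
Deflator = Nominal/Real × 100 = 26212.55/18305.44 × 100 = 143.195.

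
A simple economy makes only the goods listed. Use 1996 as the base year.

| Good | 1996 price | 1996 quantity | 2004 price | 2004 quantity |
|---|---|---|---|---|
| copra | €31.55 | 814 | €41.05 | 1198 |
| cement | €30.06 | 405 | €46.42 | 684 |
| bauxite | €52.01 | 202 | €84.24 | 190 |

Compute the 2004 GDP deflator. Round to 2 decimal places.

Nominal GDP 2004 = 41.05·1198 + 46.42·684 + 84.24·190 = 96934.78.
Real GDP 2004 (at 1996 prices) = 31.55·1198 + 30.06·684 + 52.01·190 = 68239.84.
Deflator = Nominal/Real × 100 = 96934.78/68239.84 × 100 = 142.050.

142.05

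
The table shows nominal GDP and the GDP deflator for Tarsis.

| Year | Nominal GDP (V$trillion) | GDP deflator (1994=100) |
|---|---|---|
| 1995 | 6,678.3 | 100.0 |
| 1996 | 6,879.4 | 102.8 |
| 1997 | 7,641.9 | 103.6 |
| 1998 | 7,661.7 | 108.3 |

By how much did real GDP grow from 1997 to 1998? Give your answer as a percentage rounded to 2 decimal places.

Real GDP 1997 = 7641.9/1.036 = 7376.35.
Real GDP 1998 = 7661.7/1.083 = 7074.52.
Change = 7074.52/7376.35 − 1 = -0.0409.

-4.09%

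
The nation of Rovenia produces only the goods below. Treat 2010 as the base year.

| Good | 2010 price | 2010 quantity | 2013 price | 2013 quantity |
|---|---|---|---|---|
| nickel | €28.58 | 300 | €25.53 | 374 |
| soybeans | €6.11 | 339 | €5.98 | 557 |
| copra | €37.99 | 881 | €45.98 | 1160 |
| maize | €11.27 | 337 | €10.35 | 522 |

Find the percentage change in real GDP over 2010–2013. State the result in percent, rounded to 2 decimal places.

33.67%

Real GDP 2010 = Nominal GDP 2010 = 28.58·300 + 6.11·339 + 37.99·881 + 11.27·337 = 47912.47.
Real GDP 2013 (at 2010 prices) = 28.58·374 + 6.11·557 + 37.99·1160 + 11.27·522 = 64043.53.
Real growth = 64043.53/47912.47 − 1 = 0.3367.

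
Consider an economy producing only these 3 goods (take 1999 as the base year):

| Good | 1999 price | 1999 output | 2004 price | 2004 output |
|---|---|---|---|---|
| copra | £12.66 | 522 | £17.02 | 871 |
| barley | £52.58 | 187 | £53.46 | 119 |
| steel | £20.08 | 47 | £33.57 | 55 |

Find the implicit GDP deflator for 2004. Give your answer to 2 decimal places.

125.26

Nominal GDP 2004 = 17.02·871 + 53.46·119 + 33.57·55 = 23032.51.
Real GDP 2004 (at 1999 prices) = 12.66·871 + 52.58·119 + 20.08·55 = 18388.28.
Deflator = Nominal/Real × 100 = 23032.51/18388.28 × 100 = 125.256.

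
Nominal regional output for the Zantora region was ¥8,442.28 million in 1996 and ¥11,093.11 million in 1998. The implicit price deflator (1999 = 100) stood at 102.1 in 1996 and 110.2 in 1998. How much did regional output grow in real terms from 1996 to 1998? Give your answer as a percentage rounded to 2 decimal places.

Deflate each year: 1996 → 8442.28/1.021 = 8268.64; 1998 → 11093.11/1.102 = 10066.34.
So real regional output changed by 10066.34/8268.64 − 1 = 0.2174, i.e. 21.74%.

21.74%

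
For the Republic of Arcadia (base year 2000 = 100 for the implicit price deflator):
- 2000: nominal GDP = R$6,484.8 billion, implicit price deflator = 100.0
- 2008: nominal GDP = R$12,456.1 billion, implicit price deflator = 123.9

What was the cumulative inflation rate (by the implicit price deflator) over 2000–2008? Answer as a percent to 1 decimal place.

Price-level change = 123.9 / 100.0 − 1 = 0.2390.

23.9%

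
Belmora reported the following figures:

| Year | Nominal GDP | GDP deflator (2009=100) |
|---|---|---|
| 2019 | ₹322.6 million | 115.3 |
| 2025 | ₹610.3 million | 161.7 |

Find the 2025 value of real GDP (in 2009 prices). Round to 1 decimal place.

Real GDP = Nominal / (GDP deflator/100) = 610.3 / 1.617 = 377.43.

₹377.4 million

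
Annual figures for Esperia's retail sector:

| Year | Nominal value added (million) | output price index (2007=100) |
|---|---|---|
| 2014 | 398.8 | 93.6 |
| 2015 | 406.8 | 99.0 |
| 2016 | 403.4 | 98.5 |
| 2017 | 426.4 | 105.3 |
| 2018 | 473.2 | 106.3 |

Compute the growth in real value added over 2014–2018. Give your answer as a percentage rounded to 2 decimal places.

4.48%

Real value added 2014 = 398.8/0.936 = 426.07.
Real value added 2018 = 473.2/1.063 = 445.16.
Change = 445.16/426.07 − 1 = 0.0448.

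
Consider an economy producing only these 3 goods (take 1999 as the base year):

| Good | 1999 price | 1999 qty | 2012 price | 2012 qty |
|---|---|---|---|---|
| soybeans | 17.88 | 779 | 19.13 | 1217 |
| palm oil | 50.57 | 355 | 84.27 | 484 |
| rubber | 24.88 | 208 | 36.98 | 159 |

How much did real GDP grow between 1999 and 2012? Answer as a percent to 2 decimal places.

35.45%

Real GDP 1999 = Nominal GDP 1999 = 17.88·779 + 50.57·355 + 24.88·208 = 37055.91.
Real GDP 2012 (at 1999 prices) = 17.88·1217 + 50.57·484 + 24.88·159 = 50191.76.
Real growth = 50191.76/37055.91 − 1 = 0.3545.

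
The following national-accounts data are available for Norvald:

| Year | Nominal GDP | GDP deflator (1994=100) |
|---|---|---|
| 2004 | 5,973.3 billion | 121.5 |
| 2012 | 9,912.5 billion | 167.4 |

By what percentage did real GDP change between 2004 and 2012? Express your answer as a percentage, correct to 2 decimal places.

20.45%

Real GDP 2004 = 5973.3 / 1.215 = 4916.30.
Real GDP 2012 = 9912.5 / 1.674 = 5921.45.
Real growth = 5921.45 / 4916.30 − 1 = 0.2045.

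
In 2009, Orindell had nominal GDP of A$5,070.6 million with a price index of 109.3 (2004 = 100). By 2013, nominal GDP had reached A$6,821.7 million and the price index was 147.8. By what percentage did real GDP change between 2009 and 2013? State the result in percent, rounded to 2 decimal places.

-0.51%

Real GDP 2009 = 5070.6 / 1.093 = 4639.16.
Real GDP 2013 = 6821.7 / 1.478 = 4615.49.
Real growth = 4615.49 / 4639.16 − 1 = -0.0051.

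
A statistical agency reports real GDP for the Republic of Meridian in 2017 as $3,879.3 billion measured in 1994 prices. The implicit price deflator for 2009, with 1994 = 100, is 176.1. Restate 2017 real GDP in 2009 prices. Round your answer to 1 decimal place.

$6,831.4 billion

Real GDP in 2009 prices = Real GDP in 1994 prices × (P_2009/P_1994) = 3879.3 × 1.761 = 6831.45.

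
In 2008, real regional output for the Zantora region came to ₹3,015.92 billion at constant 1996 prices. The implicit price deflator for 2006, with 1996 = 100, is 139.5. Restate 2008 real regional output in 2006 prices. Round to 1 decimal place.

Real regional output in 2006 prices = Real regional output in 1996 prices × (P_2006/P_1996) = 3015.92 × 1.395 = 4207.21.

₹4,207.2 billion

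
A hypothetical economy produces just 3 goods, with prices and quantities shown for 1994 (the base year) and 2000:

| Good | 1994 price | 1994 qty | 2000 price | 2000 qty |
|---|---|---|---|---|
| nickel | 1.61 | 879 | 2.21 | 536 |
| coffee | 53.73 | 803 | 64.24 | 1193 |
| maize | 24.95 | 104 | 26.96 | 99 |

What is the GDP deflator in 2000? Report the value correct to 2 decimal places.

119.37

Nominal GDP 2000 = 2.21·536 + 64.24·1193 + 26.96·99 = 80491.92.
Real GDP 2000 (at 1994 prices) = 1.61·536 + 53.73·1193 + 24.95·99 = 67432.90.
Deflator = Nominal/Real × 100 = 80491.92/67432.90 × 100 = 119.366.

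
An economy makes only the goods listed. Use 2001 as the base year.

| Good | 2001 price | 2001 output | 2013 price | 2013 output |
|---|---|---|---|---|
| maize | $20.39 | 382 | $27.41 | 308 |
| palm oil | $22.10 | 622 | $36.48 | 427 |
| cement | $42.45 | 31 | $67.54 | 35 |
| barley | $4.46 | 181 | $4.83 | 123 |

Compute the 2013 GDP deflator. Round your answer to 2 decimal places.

151.97

Nominal GDP 2013 = 27.41·308 + 36.48·427 + 67.54·35 + 4.83·123 = 26977.23.
Real GDP 2013 (at 2001 prices) = 20.39·308 + 22.10·427 + 42.45·35 + 4.46·123 = 17751.15.
Deflator = Nominal/Real × 100 = 26977.23/17751.15 × 100 = 151.975.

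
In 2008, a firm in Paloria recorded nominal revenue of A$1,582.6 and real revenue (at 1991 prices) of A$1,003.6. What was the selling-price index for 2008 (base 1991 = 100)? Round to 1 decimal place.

157.7

selling-price index = (Nominal / Real) × 100 = 1582.6 / 1003.6 × 100 = 157.69.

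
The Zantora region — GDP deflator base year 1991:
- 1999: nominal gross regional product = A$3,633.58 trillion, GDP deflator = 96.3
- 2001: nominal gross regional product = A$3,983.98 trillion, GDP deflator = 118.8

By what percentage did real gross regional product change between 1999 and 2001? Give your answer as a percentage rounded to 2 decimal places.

-11.12%

Real gross regional product 1999 = 3633.58 / 0.963 = 3773.19.
Real gross regional product 2001 = 3983.98 / 1.188 = 3353.52.
Real growth = 3353.52 / 3773.19 − 1 = -0.1112.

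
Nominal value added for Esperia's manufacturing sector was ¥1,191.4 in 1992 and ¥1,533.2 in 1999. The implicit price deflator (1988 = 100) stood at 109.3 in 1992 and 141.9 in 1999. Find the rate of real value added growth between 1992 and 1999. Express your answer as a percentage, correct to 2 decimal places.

-0.88%

Real value added 1992 = 1191.4 / 1.093 = 1090.03.
Real value added 1999 = 1533.2 / 1.419 = 1080.48.
Real growth = 1080.48 / 1090.03 − 1 = -0.0088.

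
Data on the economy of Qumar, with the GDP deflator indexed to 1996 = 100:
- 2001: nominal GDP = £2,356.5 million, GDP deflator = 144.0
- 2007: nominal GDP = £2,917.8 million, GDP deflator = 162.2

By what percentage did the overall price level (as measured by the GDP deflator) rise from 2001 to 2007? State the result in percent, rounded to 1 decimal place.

Price-level change = 162.2 / 144.0 − 1 = 0.1264.

12.6%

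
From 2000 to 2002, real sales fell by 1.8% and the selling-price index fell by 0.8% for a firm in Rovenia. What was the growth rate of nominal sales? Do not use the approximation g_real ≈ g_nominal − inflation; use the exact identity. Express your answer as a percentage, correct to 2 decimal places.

(1 + g_nom) = (1 + g_real)(1 + π) = 0.9820 × 0.9920 = 0.97414.

-2.59%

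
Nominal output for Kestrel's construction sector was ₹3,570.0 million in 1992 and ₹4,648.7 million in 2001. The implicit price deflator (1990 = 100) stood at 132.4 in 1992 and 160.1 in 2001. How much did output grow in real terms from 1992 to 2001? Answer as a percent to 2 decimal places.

7.69%

Real output 1992 = 3570.0 / 1.324 = 2696.37.
Real output 2001 = 4648.7 / 1.601 = 2903.62.
Real growth = 2903.62 / 2696.37 − 1 = 0.0769.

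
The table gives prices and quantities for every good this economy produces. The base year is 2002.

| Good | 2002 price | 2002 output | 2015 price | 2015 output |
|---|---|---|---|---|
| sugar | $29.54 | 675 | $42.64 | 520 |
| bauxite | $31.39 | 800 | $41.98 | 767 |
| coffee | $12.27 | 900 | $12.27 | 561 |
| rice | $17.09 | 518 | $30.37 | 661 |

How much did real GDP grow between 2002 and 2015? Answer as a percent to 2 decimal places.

Real GDP 2002 = Nominal GDP 2002 = 29.54·675 + 31.39·800 + 12.27·900 + 17.09·518 = 64947.12.
Real GDP 2015 (at 2002 prices) = 29.54·520 + 31.39·767 + 12.27·561 + 17.09·661 = 57616.89.
Real growth = 57616.89/64947.12 − 1 = -0.1129.

-11.29%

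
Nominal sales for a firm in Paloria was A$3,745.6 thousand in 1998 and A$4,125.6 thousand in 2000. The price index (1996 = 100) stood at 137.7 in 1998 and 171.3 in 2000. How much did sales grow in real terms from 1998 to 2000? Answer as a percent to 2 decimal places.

Deflate each year: 1998 → 3745.6/1.377 = 2720.12; 2000 → 4125.6/1.713 = 2408.41.
So real sales changed by 2408.41/2720.12 − 1 = -0.1146, i.e. -11.46%.

-11.46%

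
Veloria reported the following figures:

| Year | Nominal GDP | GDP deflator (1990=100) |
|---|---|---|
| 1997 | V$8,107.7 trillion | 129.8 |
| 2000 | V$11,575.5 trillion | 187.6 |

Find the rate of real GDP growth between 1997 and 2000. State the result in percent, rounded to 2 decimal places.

-1.22%

Real GDP 1997 = 8107.7 / 1.298 = 6246.30.
Real GDP 2000 = 11575.5 / 1.876 = 6170.31.
Real growth = 6170.31 / 6246.30 − 1 = -0.0122.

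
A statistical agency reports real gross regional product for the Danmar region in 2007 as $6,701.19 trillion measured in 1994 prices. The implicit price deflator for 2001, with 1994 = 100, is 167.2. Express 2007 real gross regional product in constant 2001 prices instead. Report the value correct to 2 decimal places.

Real gross regional product in 2001 prices = Real gross regional product in 1994 prices × (P_2001/P_1994) = 6701.19 × 1.672 = 11204.39.

$11,204.39 trillion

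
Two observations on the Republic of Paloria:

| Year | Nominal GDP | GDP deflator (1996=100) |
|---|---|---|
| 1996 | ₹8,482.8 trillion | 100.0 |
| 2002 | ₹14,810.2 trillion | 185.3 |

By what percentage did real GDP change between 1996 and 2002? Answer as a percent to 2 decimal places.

Real GDP 1996 = 8482.8 / 1.000 = 8482.80.
Real GDP 2002 = 14810.2 / 1.853 = 7992.55.
Real growth = 7992.55 / 8482.80 − 1 = -0.0578.

-5.78%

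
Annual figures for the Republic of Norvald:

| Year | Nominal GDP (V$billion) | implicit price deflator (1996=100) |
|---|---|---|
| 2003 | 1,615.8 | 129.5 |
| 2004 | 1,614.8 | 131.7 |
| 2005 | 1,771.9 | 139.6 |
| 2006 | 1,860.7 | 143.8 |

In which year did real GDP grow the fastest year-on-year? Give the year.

2004: real = 1614.8/1.317 = 1226.12; growth vs 2003 (1247.72) = -1.73%.
2005: real = 1771.9/1.396 = 1269.27; growth vs 2004 (1226.12) = 3.52%.
2006: real = 1860.7/1.438 = 1293.95; growth vs 2005 (1269.27) = 1.94%.

2005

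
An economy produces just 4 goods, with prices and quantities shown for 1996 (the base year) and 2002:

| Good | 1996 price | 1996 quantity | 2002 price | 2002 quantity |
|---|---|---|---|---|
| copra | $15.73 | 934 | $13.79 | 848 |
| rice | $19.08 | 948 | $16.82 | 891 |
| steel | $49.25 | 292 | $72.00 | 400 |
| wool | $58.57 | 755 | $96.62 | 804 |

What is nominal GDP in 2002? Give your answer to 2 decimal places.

$133163.02

Nominal GDP 2002 = Σ (p_2002 × q_2002) = 13.79·848 + 16.82·891 + 72.00·400 + 96.62·804 = 133163.02.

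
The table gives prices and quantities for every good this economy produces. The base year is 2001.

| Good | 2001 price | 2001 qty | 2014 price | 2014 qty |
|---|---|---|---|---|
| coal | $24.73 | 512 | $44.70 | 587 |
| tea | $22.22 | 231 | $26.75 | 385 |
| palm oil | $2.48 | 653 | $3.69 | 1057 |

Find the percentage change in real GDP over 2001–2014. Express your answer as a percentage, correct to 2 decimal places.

Real GDP 2001 = Nominal GDP 2001 = 24.73·512 + 22.22·231 + 2.48·653 = 19414.02.
Real GDP 2014 (at 2001 prices) = 24.73·587 + 22.22·385 + 2.48·1057 = 25692.57.
Real growth = 25692.57/19414.02 − 1 = 0.3234.

32.34%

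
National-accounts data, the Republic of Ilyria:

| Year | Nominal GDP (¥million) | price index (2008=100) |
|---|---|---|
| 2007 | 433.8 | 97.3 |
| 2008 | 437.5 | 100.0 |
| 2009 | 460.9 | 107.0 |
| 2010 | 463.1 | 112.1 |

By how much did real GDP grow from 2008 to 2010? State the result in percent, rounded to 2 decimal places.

Real GDP 2008 = 437.5/1.000 = 437.50.
Real GDP 2010 = 463.1/1.121 = 413.11.
Change = 413.11/437.50 − 1 = -0.0557.

-5.57%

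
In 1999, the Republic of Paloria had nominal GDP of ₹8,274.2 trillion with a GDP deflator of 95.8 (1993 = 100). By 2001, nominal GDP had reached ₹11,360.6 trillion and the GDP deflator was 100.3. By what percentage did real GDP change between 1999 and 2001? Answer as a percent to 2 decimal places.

Deflate each year: 1999 → 8274.2/0.958 = 8636.95; 2001 → 11360.6/1.003 = 11326.62.
So real GDP changed by 11326.62/8636.95 − 1 = 0.3114, i.e. 31.14%.

31.14%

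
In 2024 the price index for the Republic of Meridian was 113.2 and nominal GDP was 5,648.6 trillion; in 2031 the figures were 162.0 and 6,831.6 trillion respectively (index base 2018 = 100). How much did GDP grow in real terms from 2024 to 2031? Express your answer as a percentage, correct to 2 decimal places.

-15.49%

Deflate each year: 2024 → 5648.6/1.132 = 4989.93; 2031 → 6831.6/1.620 = 4217.04.
So real GDP changed by 4217.04/4989.93 − 1 = -0.1549, i.e. -15.49%.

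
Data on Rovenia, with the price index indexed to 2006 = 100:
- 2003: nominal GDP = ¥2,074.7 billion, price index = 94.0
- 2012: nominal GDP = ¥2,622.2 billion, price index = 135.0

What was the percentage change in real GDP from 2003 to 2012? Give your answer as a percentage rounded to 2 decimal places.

Deflate each year: 2003 → 2074.7/0.940 = 2207.13; 2012 → 2622.2/1.350 = 1942.37.
So real GDP changed by 1942.37/2207.13 − 1 = -0.1200, i.e. -12.00%.

-12.00%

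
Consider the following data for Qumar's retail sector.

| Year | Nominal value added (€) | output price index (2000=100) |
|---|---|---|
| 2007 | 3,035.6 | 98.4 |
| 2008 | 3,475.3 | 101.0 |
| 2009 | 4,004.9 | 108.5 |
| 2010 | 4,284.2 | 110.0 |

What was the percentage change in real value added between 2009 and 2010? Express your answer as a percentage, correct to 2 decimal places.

Real value added 2009 = 4004.9/1.085 = 3691.15.
Real value added 2010 = 4284.2/1.100 = 3894.73.
Change = 3894.73/3691.15 − 1 = 0.0552.

5.52%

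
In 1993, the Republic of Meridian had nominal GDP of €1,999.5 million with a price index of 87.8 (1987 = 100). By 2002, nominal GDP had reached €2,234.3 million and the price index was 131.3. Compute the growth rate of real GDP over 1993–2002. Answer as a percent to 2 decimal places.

Real GDP 1993 = 1999.5 / 0.878 = 2277.33.
Real GDP 2002 = 2234.3 / 1.313 = 1701.68.
Real growth = 1701.68 / 2277.33 − 1 = -0.2528.

-25.28%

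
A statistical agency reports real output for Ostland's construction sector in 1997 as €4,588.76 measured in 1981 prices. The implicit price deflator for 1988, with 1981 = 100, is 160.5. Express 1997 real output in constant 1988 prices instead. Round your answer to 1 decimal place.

Real output in 1988 prices = Real output in 1981 prices × (P_1988/P_1981) = 4588.76 × 1.605 = 7364.96.

€7,365.0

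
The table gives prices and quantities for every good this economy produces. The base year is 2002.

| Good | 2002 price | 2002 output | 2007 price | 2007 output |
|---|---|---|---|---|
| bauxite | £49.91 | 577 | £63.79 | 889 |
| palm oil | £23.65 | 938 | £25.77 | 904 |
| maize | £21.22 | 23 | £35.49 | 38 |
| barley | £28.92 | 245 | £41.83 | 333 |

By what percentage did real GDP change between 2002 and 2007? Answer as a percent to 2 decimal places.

Real GDP 2002 = Nominal GDP 2002 = 49.91·577 + 23.65·938 + 21.22·23 + 28.92·245 = 58555.23.
Real GDP 2007 (at 2002 prices) = 49.91·889 + 23.65·904 + 21.22·38 + 28.92·333 = 76186.31.
Real growth = 76186.31/58555.23 − 1 = 0.3011.

30.11%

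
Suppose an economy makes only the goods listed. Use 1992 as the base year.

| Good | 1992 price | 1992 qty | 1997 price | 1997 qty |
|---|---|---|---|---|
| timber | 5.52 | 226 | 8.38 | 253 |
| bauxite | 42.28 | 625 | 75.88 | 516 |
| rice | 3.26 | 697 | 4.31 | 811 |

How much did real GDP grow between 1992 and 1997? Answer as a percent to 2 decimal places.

-13.65%

Real GDP 1992 = Nominal GDP 1992 = 5.52·226 + 42.28·625 + 3.26·697 = 29944.74.
Real GDP 1997 (at 1992 prices) = 5.52·253 + 42.28·516 + 3.26·811 = 25856.90.
Real growth = 25856.90/29944.74 − 1 = -0.1365.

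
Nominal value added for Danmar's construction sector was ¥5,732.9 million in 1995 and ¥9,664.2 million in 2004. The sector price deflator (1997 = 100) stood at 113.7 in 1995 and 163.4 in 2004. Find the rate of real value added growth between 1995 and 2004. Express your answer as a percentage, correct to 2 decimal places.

17.30%

Deflate each year: 1995 → 5732.9/1.137 = 5042.13; 2004 → 9664.2/1.634 = 5914.44.
So real value added changed by 5914.44/5042.13 − 1 = 0.1730, i.e. 17.30%.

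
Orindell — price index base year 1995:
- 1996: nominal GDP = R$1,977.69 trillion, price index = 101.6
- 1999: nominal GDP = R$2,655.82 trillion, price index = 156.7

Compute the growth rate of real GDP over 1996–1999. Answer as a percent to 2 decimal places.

-12.93%

Real GDP 1996 = 1977.69 / 1.016 = 1946.55.
Real GDP 1999 = 2655.82 / 1.567 = 1694.84.
Real growth = 1694.84 / 1946.55 − 1 = -0.1293.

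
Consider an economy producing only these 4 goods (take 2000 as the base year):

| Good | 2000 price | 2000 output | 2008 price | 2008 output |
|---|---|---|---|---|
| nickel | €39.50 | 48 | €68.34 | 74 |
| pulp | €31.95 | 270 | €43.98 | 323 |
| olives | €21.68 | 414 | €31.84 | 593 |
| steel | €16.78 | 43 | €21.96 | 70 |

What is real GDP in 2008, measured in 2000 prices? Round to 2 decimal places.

Real GDP 2008 = Σ (p_2000 × q_2008) = 39.50·74 + 31.95·323 + 21.68·593 + 16.78·70 = 27273.69.

€27273.69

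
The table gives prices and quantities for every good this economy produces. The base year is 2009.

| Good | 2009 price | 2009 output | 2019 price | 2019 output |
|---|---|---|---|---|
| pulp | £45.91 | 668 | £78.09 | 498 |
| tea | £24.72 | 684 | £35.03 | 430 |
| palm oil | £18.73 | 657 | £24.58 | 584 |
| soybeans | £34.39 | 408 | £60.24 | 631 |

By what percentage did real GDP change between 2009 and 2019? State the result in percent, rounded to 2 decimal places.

-10.53%

Real GDP 2009 = Nominal GDP 2009 = 45.91·668 + 24.72·684 + 18.73·657 + 34.39·408 = 73913.09.
Real GDP 2019 (at 2009 prices) = 45.91·498 + 24.72·430 + 18.73·584 + 34.39·631 = 66131.19.
Real growth = 66131.19/73913.09 − 1 = -0.1053.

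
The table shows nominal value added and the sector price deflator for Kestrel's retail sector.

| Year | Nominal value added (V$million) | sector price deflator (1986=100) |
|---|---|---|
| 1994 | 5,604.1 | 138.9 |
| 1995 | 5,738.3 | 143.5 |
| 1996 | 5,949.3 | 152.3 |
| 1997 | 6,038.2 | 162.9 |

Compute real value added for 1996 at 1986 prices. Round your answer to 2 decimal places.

Real value added 1996 = 5949.3 / 1.523 = 3906.30.

V$3,906.30 million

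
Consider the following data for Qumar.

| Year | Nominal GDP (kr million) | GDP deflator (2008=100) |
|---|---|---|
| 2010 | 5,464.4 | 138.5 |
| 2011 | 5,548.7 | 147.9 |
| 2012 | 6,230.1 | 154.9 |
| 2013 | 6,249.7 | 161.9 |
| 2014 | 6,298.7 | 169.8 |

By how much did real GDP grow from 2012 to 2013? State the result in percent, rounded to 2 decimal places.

Real GDP 2012 = 6230.1/1.549 = 4022.01.
Real GDP 2013 = 6249.7/1.619 = 3860.22.
Change = 3860.22/4022.01 − 1 = -0.0402.

-4.02%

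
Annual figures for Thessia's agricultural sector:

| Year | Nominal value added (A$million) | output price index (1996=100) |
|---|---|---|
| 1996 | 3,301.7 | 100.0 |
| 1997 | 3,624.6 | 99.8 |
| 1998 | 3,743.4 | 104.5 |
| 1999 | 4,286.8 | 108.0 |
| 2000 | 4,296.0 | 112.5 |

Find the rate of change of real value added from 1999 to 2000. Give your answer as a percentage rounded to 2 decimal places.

-3.79%

Real value added 1999 = 4286.8/1.080 = 3969.26.
Real value added 2000 = 4296.0/1.125 = 3818.67.
Change = 3818.67/3969.26 − 1 = -0.0379.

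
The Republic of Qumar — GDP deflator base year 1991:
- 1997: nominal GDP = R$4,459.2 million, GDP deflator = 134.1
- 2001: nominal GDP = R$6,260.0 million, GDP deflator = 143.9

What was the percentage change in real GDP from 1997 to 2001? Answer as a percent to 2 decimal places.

Deflate each year: 1997 → 4459.2/1.341 = 3325.28; 2001 → 6260.0/1.439 = 4350.24.
So real GDP changed by 4350.24/3325.28 − 1 = 0.3082, i.e. 30.82%.

30.82%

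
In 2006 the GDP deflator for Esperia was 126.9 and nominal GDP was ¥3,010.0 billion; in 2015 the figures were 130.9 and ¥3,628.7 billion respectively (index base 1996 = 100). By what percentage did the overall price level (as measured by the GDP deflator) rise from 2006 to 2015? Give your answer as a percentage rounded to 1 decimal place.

3.2%

Price-level change = 130.9 / 126.9 − 1 = 0.0315.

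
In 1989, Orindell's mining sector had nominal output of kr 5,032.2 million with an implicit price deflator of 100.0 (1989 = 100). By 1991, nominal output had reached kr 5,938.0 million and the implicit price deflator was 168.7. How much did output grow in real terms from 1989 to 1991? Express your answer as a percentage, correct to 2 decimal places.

-30.05%

Real output 1989 = 5032.2 / 1.000 = 5032.20.
Real output 1991 = 5938.0 / 1.687 = 3519.86.
Real growth = 3519.86 / 5032.20 − 1 = -0.3005.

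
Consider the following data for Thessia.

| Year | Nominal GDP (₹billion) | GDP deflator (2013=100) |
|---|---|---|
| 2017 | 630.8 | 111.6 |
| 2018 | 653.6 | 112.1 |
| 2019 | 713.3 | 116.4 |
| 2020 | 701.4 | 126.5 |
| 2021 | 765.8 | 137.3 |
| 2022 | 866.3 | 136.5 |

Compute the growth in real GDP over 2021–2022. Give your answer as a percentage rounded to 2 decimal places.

Real GDP 2021 = 765.8/1.373 = 557.76.
Real GDP 2022 = 866.3/1.365 = 634.65.
Change = 634.65/557.76 − 1 = 0.1379.

13.79%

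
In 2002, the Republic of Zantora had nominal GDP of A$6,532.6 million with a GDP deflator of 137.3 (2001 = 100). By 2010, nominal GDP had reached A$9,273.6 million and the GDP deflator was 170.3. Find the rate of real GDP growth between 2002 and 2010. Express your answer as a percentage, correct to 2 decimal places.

14.45%

Deflate each year: 2002 → 6532.6/1.373 = 4757.90; 2010 → 9273.6/1.703 = 5445.45.
So real GDP changed by 5445.45/4757.90 − 1 = 0.1445, i.e. 14.45%.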